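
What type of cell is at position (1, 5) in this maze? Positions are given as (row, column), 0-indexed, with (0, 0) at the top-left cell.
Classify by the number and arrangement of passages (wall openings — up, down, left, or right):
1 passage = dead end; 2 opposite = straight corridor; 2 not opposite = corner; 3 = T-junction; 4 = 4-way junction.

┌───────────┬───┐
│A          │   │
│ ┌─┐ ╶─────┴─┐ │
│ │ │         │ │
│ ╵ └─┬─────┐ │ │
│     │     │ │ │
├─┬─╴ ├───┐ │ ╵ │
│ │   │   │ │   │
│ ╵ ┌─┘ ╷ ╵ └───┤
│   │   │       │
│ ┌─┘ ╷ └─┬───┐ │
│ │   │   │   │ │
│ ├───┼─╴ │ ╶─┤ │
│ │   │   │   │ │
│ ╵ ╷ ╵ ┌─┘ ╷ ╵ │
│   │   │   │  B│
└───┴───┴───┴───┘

Checking cell at (1, 5):
Number of passages: 2
Cell type: straight corridor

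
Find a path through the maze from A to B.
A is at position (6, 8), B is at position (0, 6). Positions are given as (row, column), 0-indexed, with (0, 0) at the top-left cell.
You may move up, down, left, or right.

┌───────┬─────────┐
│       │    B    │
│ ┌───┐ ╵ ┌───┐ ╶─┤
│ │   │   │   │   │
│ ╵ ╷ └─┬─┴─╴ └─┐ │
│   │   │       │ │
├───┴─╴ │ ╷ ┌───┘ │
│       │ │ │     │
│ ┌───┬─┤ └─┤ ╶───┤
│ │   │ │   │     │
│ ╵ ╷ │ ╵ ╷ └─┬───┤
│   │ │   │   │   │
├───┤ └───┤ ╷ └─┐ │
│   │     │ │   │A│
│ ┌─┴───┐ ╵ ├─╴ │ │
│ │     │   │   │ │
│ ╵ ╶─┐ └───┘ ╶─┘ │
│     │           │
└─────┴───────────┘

Finding the shortest path from (6, 8) to (0, 6):
Path length: 42 steps
Directions: down → down → left → left → up → right → up → left → up → left → down → down → left → up → left → left → up → up → left → down → left → up → up → right → right → right → up → left → up → left → down → left → up → up → right → right → right → down → right → up → right → right

Solution:

┌───────┬─────────┐
│↱ → → ↓│↱ → B    │
│ ┌───┐ ╵ ┌───┐ ╶─┤
│↑│↓ ↰│↳ ↑│   │   │
│ ╵ ╷ └─┬─┴─╴ └─┐ │
│↑ ↲│↑ ↰│       │ │
├───┴─╴ │ ╷ ┌───┘ │
│↱ → → ↑│ │ │     │
│ ┌───┬─┤ └─┤ ╶───┤
│↑│↓ ↰│ │   │     │
│ ╵ ╷ │ ╵ ╷ └─┬───┤
│↑ ↲│↑│   │↓ ↰│   │
├───┤ └───┤ ╷ └─┐ │
│   │↑ ← ↰│↓│↑ ↰│A│
│ ┌─┴───┐ ╵ ├─╴ │ │
│ │     │↑ ↲│↱ ↑│↓│
│ ╵ ╶─┐ └───┘ ╶─┘ │
│     │      ↑ ← ↲│
└─────┴───────────┘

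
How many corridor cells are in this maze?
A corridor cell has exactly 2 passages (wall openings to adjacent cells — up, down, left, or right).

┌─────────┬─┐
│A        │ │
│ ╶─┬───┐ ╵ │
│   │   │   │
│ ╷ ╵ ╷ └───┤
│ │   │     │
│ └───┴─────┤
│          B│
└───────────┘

Counting cells with exactly 2 passages:
Total corridor cells: 20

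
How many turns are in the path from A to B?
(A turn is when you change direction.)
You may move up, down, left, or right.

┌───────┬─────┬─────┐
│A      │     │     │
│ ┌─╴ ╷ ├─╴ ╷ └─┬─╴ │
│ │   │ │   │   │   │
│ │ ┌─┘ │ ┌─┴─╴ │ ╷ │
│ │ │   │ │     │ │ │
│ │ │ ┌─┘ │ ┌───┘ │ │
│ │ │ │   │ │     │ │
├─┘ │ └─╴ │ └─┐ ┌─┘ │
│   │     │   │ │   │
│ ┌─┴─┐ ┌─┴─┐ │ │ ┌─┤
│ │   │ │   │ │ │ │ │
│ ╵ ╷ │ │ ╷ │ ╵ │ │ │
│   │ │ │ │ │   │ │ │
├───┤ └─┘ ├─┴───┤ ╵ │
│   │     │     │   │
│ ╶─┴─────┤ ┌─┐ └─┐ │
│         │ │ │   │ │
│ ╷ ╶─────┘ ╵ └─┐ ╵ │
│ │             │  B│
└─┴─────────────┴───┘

Directions: right, right, right, down, down, left, down, down, right, right, up, up, up, right, up, right, down, right, down, left, left, down, down, right, down, down, right, up, up, up, right, up, up, right, down, down, down, left, down, down, down, right, down, down
Number of turns: 25

Solution:

┌───────┬─────┬─────┐
│A → → ↓│  ↱ ↓│     │
│ ┌─╴ ╷ ├─╴ ╷ └─┬─╴ │
│ │   │↓│↱ ↑│↳ ↓│↱ ↓│
│ │ ┌─┘ │ ┌─┴─╴ │ ╷ │
│ │ │↓ ↲│↑│↓ ← ↲│↑│↓│
│ │ │ ┌─┘ │ ┌───┘ │ │
│ │ │↓│  ↑│↓│  ↱ ↑│↓│
├─┘ │ └─╴ │ └─┐ ┌─┘ │
│   │↳ → ↑│↳ ↓│↑│↓ ↲│
│ ┌─┴─┐ ┌─┴─┐ │ │ ┌─┤
│ │   │ │   │↓│↑│↓│ │
│ ╵ ╷ │ │ ╷ │ ╵ │ │ │
│   │ │ │ │ │↳ ↑│↓│ │
├───┤ └─┘ ├─┴───┤ ╵ │
│   │     │     │↳ ↓│
│ ╶─┴─────┤ ┌─┐ └─┐ │
│         │ │ │   │↓│
│ ╷ ╶─────┘ ╵ └─┐ ╵ │
│ │             │  B│
└─┴─────────────┴───┘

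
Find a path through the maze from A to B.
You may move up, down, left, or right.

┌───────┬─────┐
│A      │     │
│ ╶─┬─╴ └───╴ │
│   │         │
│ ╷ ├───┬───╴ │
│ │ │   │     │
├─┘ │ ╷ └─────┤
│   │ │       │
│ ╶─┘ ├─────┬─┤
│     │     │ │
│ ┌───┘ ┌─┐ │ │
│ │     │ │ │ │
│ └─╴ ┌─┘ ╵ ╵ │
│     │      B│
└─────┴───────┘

Finding the shortest path through the maze:
Path length: 18 steps
Directions: down → right → down → down → left → down → down → down → right → right → up → right → up → right → right → down → down → right

Solution:

┌───────┬─────┐
│A      │     │
│ ╶─┬─╴ └───╴ │
│↳ ↓│         │
│ ╷ ├───┬───╴ │
│ │↓│   │     │
├─┘ │ ╷ └─────┤
│↓ ↲│ │       │
│ ╶─┘ ├─────┬─┤
│↓    │↱ → ↓│ │
│ ┌───┘ ┌─┐ │ │
│↓│  ↱ ↑│ │↓│ │
│ └─╴ ┌─┘ ╵ ╵ │
│↳ → ↑│    ↳ B│
└─────┴───────┘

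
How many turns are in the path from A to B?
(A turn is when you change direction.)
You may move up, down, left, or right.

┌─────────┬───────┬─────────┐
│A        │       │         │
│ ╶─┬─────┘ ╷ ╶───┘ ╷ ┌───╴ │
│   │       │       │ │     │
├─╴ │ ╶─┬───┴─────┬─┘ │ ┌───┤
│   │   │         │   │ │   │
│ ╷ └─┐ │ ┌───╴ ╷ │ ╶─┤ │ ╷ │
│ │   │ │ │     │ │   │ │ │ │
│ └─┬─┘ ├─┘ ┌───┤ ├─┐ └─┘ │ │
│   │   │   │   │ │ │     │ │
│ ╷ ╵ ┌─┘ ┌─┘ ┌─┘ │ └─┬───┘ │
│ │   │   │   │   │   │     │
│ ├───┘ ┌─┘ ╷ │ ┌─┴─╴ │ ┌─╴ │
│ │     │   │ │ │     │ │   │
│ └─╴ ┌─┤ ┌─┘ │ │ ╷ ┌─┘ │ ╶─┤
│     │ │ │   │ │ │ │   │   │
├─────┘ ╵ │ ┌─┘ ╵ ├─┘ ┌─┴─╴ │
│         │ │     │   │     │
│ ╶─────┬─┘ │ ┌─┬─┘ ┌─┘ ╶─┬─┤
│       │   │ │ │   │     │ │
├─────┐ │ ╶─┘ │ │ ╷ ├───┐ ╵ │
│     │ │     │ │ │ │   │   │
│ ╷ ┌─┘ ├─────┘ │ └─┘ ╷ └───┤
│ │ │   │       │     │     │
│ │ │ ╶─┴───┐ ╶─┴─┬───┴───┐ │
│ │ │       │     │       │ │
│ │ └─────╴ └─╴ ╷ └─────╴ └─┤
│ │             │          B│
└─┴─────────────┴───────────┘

Directions: down, right, down, left, down, down, down, down, down, right, right, up, right, up, right, up, right, up, right, right, up, right, down, down, down, left, down, down, down, left, down, down, left, left, up, right, up, up, right, up, up, left, down, left, down, down, left, left, left, left, down, right, right, right, down, down, left, down, right, right, right, down, right, right, up, right, down, right, right, right, right, right
Number of turns: 43

Solution:

┌─────────┬───────┬─────────┐
│A        │       │         │
│ ╶─┬─────┘ ╷ ╶───┘ ╷ ┌───╴ │
│↳ ↓│       │       │ │     │
├─╴ │ ╶─┬───┴─────┬─┘ │ ┌───┤
│↓ ↲│   │      ↱ ↓│   │ │   │
│ ╷ └─┐ │ ┌───╴ ╷ │ ╶─┤ │ ╷ │
│↓│   │ │ │↱ → ↑│↓│   │ │ │ │
│ └─┬─┘ ├─┘ ┌───┤ ├─┐ └─┘ │ │
│↓  │   │↱ ↑│   │↓│ │     │ │
│ ╷ ╵ ┌─┘ ┌─┘ ┌─┘ │ └─┬───┘ │
│↓│   │↱ ↑│↓ ↰│↓ ↲│   │     │
│ ├───┘ ┌─┘ ╷ │ ┌─┴─╴ │ ┌─╴ │
│↓│  ↱ ↑│↓ ↲│↑│↓│     │ │   │
│ └─╴ ┌─┤ ┌─┘ │ │ ╷ ┌─┘ │ ╶─┤
│↳ → ↑│ │↓│↱ ↑│↓│ │ │   │   │
├─────┘ ╵ │ ┌─┘ ╵ ├─┘ ┌─┴─╴ │
│↓ ← ← ← ↲│↑│↓ ↲  │   │     │
│ ╶─────┬─┘ │ ┌─┬─┘ ┌─┘ ╶─┬─┤
│↳ → → ↓│↱ ↑│↓│ │   │     │ │
├─────┐ │ ╶─┘ │ │ ╷ ├───┐ ╵ │
│     │↓│↑ ← ↲│ │ │ │   │   │
│ ╷ ┌─┘ ├─────┘ │ └─┘ ╷ └───┤
│ │ │↓ ↲│       │     │     │
│ │ │ ╶─┴───┐ ╶─┴─┬───┴───┐ │
│ │ │↳ → → ↓│  ↱ ↓│       │ │
│ │ └─────╴ └─╴ ╷ └─────╴ └─┤
│ │        ↳ → ↑│↳ → → → → B│
└─┴─────────────┴───────────┘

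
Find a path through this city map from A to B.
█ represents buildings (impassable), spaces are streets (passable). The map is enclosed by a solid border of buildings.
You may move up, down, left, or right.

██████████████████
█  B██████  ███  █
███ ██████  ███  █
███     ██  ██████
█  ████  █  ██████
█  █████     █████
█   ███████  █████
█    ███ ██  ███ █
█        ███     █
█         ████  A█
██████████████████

Finding the shortest path from A to B:
Movement: cardinal only
Path length: 21 steps
Directions: up → left → left → left → left → up → up → up → left → left → left → left → up → left → up → left → left → left → left → up → up

Solution:

██████████████████
█  B██████  ███  █
███↑██████  ███  █
███↑←←←↰██  ██████
█  ████↑↰█  ██████
█  █████↑←←←↰█████
█   ███████ ↑█████
█    ███ ██ ↑███ █
█        ███↑←←←↰█
█         ████  A█
██████████████████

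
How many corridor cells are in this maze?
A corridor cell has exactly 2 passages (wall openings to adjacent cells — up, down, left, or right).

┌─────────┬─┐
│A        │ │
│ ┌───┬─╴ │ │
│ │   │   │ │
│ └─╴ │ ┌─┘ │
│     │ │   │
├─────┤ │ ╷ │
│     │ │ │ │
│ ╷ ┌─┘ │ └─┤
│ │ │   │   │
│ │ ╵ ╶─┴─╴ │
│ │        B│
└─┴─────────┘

Counting cells with exactly 2 passages:
Total corridor cells: 28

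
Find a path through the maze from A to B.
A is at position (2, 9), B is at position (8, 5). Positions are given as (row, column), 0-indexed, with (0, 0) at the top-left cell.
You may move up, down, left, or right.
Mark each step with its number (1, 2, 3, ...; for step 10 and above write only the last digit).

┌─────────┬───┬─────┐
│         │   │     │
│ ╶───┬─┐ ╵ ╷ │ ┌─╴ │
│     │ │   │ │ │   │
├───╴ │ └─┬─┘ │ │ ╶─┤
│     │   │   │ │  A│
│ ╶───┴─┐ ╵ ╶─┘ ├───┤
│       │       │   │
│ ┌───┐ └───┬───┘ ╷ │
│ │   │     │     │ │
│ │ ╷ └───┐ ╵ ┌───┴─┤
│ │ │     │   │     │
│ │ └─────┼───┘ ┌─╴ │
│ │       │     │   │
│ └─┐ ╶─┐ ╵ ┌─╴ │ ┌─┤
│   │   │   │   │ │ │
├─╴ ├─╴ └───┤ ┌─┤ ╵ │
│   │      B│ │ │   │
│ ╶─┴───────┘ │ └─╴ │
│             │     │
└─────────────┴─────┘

Finding the shortest path from (2, 9) to (8, 5):
Path length: 60 steps
Directions: left → up → right → up → left → left → down → down → down → left → left → up → right → up → up → left → down → left → up → left → left → left → left → down → right → right → down → left → left → down → down → down → down → down → right → down → left → down → right → right → right → right → right → right → up → up → right → up → left → left → down → left → up → left → left → down → right → down → right → right

Solution:

┌─────────┬───┬─────┐
│3 2 1 0 9│6 5│6 5 4│
│ ╶───┬─┐ ╵ ╷ │ ┌─╴ │
│4 5 6│ │8 7│4│7│2 3│
├───╴ │ └─┬─┘ │ │ ╶─┤
│9 8 7│   │2 3│8│1 A│
│ ╶───┴─┐ ╵ ╶─┘ ├───┤
│0      │  1 0 9│   │
│ ┌───┐ └───┬───┘ ╷ │
│1│   │     │     │ │
│ │ ╷ └───┐ ╵ ┌───┴─┤
│2│ │     │   │     │
│ │ └─────┼───┘ ┌─╴ │
│3│  5 4 3│0 9 8│   │
│ └─┐ ╶─┐ ╵ ┌─╴ │ ┌─┤
│4 5│6 7│2 1│6 7│ │ │
├─╴ ├─╴ └───┤ ┌─┤ ╵ │
│7 6│  8 9 B│5│ │   │
│ ╶─┴───────┘ │ └─╴ │
│8 9 0 1 2 3 4│     │
└─────────────┴─────┘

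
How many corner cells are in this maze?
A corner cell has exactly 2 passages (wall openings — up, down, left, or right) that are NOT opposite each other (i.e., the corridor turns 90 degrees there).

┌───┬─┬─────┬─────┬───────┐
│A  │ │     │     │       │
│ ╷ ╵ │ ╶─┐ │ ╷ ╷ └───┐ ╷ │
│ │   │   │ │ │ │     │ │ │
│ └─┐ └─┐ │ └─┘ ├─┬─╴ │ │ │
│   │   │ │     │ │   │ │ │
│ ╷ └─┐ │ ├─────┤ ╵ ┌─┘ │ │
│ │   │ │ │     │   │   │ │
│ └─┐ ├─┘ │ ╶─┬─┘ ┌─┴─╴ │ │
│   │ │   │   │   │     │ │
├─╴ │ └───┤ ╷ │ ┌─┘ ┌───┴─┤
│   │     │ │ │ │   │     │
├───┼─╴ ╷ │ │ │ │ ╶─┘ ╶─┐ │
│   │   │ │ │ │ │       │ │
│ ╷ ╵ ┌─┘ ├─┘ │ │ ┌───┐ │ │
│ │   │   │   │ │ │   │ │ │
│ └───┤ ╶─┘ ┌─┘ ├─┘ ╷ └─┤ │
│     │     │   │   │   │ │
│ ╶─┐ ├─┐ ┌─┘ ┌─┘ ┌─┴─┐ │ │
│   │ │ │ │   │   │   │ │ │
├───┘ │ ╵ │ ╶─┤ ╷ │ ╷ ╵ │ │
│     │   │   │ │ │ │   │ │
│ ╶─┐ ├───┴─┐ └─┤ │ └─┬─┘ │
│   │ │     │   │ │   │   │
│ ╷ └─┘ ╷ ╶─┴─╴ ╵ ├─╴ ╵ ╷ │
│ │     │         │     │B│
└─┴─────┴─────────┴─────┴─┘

Counting corner cells (2 non-opposite passages):
Total corners: 85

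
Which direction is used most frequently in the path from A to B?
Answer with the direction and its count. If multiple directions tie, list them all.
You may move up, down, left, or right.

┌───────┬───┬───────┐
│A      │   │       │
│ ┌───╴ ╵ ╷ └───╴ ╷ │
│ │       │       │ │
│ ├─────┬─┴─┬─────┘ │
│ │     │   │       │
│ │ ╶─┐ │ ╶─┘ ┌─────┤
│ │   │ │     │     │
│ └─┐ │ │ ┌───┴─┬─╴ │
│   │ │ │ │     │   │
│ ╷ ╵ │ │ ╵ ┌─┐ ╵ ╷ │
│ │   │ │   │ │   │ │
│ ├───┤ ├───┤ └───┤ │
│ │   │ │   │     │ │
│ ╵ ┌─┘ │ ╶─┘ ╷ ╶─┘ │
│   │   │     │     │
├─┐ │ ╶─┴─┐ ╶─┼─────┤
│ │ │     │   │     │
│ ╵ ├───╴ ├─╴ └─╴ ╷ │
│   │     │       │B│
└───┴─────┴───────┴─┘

Directions: right, right, right, down, right, up, right, down, right, right, right, up, right, down, down, left, left, left, down, left, left, down, down, right, up, right, right, down, right, up, right, down, down, down, left, left, up, left, down, left, down, right, down, right, right, up, right, down
Counts: {'right': 18, 'down': 15, 'up': 6, 'left': 9}
Most common: right (18 times)

Solution:

┌───────┬───┬───────┐
│A → → ↓│↱ ↓│    ↱ ↓│
│ ┌───╴ ╵ ╷ └───╴ ╷ │
│ │    ↳ ↑│↳ → → ↑│↓│
│ ├─────┬─┴─┬─────┘ │
│ │     │   │↓ ← ← ↲│
│ │ ╶─┐ │ ╶─┘ ┌─────┤
│ │   │ │↓ ← ↲│     │
│ └─┐ │ │ ┌───┴─┬─╴ │
│   │ │ │↓│↱ → ↓│↱ ↓│
│ ╷ ╵ │ │ ╵ ┌─┐ ╵ ╷ │
│ │   │ │↳ ↑│ │↳ ↑│↓│
│ ├───┤ ├───┤ └───┤ │
│ │   │ │   │↓ ↰  │↓│
│ ╵ ┌─┘ │ ╶─┘ ╷ ╶─┘ │
│   │   │  ↓ ↲│↑ ← ↲│
├─┐ │ ╶─┴─┐ ╶─┼─────┤
│ │ │     │↳ ↓│  ↱ ↓│
│ ╵ ├───╴ ├─╴ └─╴ ╷ │
│   │     │  ↳ → ↑│B│
└───┴─────┴───────┴─┘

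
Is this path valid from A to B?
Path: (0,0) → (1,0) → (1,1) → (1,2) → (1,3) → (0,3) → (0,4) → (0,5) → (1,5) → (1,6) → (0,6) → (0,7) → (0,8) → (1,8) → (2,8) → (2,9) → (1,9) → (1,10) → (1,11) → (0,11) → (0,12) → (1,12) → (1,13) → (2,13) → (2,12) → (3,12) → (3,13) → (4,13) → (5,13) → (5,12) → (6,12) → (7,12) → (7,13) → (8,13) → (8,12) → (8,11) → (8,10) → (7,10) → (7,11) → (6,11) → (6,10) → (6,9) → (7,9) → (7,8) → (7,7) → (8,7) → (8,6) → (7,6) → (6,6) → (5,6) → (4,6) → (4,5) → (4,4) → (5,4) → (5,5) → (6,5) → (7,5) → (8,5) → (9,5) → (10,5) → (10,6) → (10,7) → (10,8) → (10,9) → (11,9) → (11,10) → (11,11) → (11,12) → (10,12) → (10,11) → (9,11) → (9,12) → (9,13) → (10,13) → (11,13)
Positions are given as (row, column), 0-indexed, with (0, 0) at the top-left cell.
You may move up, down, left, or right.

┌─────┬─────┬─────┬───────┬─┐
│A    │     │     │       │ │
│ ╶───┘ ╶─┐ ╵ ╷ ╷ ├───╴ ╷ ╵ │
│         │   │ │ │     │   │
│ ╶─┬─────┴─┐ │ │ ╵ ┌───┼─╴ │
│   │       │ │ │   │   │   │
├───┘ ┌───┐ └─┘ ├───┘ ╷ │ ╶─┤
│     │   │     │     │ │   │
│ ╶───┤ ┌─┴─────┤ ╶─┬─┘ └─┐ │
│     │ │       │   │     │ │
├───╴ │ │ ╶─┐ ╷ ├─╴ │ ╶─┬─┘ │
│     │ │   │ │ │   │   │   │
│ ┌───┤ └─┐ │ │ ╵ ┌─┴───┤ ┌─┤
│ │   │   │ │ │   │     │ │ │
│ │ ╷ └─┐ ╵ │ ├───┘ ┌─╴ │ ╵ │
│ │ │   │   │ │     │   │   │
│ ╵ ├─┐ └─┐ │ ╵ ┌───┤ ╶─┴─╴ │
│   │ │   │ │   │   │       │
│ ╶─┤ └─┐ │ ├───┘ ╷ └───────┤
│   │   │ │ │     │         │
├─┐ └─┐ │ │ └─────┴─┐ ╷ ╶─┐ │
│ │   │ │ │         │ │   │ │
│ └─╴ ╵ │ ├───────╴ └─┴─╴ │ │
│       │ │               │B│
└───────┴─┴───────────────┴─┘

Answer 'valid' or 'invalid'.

Checking path validity:
Result: All consecutive moves are passable.

valid

Correct solution:

┌─────┬─────┬─────┬───────┬─┐
│A    │↱ → ↓│↱ → ↓│    ↱ ↓│ │
│ ╶───┘ ╶─┐ ╵ ╷ ╷ ├───╴ ╷ ╵ │
│↳ → → ↑  │↳ ↑│ │↓│↱ → ↑│↳ ↓│
│ ╶─┬─────┴─┐ │ │ ╵ ┌───┼─╴ │
│   │       │ │ │↳ ↑│   │↓ ↲│
├───┘ ┌───┐ └─┘ ├───┘ ╷ │ ╶─┤
│     │   │     │     │ │↳ ↓│
│ ╶───┤ ┌─┴─────┤ ╶─┬─┘ └─┐ │
│     │ │↓ ← ↰  │   │     │↓│
├───╴ │ │ ╶─┐ ╷ ├─╴ │ ╶─┬─┘ │
│     │ │↳ ↓│↑│ │   │   │↓ ↲│
│ ┌───┤ └─┐ │ │ ╵ ┌─┴───┤ ┌─┤
│ │   │   │↓│↑│   │↓ ← ↰│↓│ │
│ │ ╷ └─┐ ╵ │ ├───┘ ┌─╴ │ ╵ │
│ │ │   │  ↓│↑│↓ ← ↲│↱ ↑│↳ ↓│
│ ╵ ├─┐ └─┐ │ ╵ ┌───┤ ╶─┴─╴ │
│   │ │   │↓│↑ ↲│   │↑ ← ← ↲│
│ ╶─┤ └─┐ │ ├───┘ ╷ └───────┤
│   │   │ │↓│     │    ↱ → ↓│
├─┐ └─┐ │ │ └─────┴─┐ ╷ ╶─┐ │
│ │   │ │ │↳ → → → ↓│ │↑ ↰│↓│
│ └─╴ ╵ │ ├───────╴ └─┴─╴ │ │
│       │ │        ↳ → → ↑│B│
└───────┴─┴───────────────┴─┘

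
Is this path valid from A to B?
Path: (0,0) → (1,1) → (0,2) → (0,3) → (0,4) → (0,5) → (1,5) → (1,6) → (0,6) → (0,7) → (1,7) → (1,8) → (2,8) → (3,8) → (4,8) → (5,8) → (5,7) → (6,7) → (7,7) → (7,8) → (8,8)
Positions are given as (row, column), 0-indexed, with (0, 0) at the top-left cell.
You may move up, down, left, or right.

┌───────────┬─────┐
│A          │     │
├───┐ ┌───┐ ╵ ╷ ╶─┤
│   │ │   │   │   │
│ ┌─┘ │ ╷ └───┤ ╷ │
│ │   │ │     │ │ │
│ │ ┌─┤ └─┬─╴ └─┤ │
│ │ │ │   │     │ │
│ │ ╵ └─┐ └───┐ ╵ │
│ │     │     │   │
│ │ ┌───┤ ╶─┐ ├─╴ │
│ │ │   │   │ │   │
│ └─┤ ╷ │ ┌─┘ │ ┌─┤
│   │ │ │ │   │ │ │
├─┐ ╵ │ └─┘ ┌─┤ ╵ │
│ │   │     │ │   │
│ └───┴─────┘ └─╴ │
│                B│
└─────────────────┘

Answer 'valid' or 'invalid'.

Checking path validity:
Result: Invalid move at step 1: cannot move from (0, 0) to (1, 1).

invalid

Correct solution:

┌───────────┬─────┐
│A → → → → ↓│↱ ↓  │
├───┐ ┌───┐ ╵ ╷ ╶─┤
│   │ │   │↳ ↑│↳ ↓│
│ ┌─┘ │ ╷ └───┤ ╷ │
│ │   │ │     │ │↓│
│ │ ┌─┤ └─┬─╴ └─┤ │
│ │ │ │   │     │↓│
│ │ ╵ └─┐ └───┐ ╵ │
│ │     │     │  ↓│
│ │ ┌───┤ ╶─┐ ├─╴ │
│ │ │   │   │ │↓ ↲│
│ └─┤ ╷ │ ┌─┘ │ ┌─┤
│   │ │ │ │   │↓│ │
├─┐ ╵ │ └─┘ ┌─┤ ╵ │
│ │   │     │ │↳ ↓│
│ └───┴─────┘ └─╴ │
│                B│
└─────────────────┘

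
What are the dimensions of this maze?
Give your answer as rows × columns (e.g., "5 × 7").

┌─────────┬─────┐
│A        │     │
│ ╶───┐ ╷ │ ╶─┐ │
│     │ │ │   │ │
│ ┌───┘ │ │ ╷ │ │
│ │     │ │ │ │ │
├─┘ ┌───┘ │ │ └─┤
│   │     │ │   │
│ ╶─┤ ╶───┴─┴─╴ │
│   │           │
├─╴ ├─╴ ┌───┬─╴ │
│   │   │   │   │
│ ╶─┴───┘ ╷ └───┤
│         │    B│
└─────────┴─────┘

Counting the maze dimensions:
Rows (vertical): 7
Columns (horizontal): 8
Dimensions: 7 × 8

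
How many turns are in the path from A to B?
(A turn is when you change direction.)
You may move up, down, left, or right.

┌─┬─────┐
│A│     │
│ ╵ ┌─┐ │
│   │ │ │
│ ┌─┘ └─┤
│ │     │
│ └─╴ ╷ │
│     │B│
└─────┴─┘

Directions: down, down, down, right, right, up, right, down
Number of turns: 4

Solution:

┌─┬─────┐
│A│     │
│ ╵ ┌─┐ │
│↓  │ │ │
│ ┌─┘ └─┤
│↓│  ↱ ↓│
│ └─╴ ╷ │
│↳ → ↑│B│
└─────┴─┘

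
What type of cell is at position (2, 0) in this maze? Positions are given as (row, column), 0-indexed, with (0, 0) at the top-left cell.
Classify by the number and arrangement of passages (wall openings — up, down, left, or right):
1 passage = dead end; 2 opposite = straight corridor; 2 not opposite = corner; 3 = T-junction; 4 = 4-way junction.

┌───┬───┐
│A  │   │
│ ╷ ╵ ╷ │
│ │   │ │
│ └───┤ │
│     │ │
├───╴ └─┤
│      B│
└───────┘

Checking cell at (2, 0):
Number of passages: 2
Cell type: corner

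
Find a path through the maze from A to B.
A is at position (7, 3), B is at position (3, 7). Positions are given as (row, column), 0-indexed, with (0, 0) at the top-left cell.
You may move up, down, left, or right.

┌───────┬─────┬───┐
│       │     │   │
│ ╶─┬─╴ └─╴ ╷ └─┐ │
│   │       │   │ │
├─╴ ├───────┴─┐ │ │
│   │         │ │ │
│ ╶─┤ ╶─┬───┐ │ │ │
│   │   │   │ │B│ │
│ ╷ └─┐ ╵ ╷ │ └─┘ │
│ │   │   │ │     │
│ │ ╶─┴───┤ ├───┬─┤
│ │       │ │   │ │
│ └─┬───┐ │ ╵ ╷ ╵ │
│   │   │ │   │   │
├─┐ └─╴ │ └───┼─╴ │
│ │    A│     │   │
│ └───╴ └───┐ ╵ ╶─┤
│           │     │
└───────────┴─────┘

Finding the shortest path from (7, 3) to (3, 7):
Path length: 24 steps
Directions: left → left → up → left → up → up → up → up → right → up → left → up → right → right → right → down → right → right → up → right → down → right → down → down

Solution:

┌───────┬─────┬───┐
│↱ → → ↓│  ↱ ↓│   │
│ ╶─┬─╴ └─╴ ╷ └─┐ │
│↑ ↰│  ↳ → ↑│↳ ↓│ │
├─╴ ├───────┴─┐ │ │
│↱ ↑│         │↓│ │
│ ╶─┤ ╶─┬───┐ │ │ │
│↑  │   │   │ │B│ │
│ ╷ └─┐ ╵ ╷ │ └─┘ │
│↑│   │   │ │     │
│ │ ╶─┴───┤ ├───┬─┤
│↑│       │ │   │ │
│ └─┬───┐ │ ╵ ╷ ╵ │
│↑ ↰│   │ │   │   │
├─┐ └─╴ │ └───┼─╴ │
│ │↑ ← A│     │   │
│ └───╴ └───┐ ╵ ╶─┤
│           │     │
└───────────┴─────┘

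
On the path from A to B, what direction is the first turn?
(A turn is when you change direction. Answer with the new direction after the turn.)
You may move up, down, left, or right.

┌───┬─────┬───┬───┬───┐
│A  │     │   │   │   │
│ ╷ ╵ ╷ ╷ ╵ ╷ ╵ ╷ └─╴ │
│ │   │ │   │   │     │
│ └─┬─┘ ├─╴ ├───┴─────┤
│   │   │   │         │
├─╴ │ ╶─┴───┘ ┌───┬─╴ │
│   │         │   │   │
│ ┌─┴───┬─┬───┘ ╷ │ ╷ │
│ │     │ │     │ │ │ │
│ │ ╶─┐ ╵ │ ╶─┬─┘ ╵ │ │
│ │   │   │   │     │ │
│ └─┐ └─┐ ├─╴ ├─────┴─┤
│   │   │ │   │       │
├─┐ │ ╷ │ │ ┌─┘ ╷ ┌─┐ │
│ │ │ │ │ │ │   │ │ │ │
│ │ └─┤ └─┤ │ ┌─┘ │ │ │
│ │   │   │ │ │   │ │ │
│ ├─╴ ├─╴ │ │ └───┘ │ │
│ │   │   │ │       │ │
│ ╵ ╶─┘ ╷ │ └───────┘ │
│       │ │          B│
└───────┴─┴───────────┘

Directions: right, down, right, up, right, down, down, left, down, right, right, right, right, up, right, right, right, right, down, left, down, down, left, up, up, left, down, left, left, down, right, down, left, down, down, down, down, right, right, right, right, right
First turn direction: down

Solution:

┌───┬─────┬───┬───┬───┐
│A ↓│↱ ↓  │   │   │   │
│ ╷ ╵ ╷ ╷ ╵ ╷ ╵ ╷ └─╴ │
│ │↳ ↑│↓│   │   │     │
│ └─┬─┘ ├─╴ ├───┴─────┤
│   │↓ ↲│   │↱ → → → ↓│
├─╴ │ ╶─┴───┘ ┌───┬─╴ │
│   │↳ → → → ↑│↓ ↰│↓ ↲│
│ ┌─┴───┬─┬───┘ ╷ │ ╷ │
│ │     │ │↓ ← ↲│↑│↓│ │
│ │ ╶─┐ ╵ │ ╶─┬─┘ ╵ │ │
│ │   │   │↳ ↓│  ↑ ↲│ │
│ └─┐ └─┐ ├─╴ ├─────┴─┤
│   │   │ │↓ ↲│       │
├─┐ │ ╷ │ │ ┌─┘ ╷ ┌─┐ │
│ │ │ │ │ │↓│   │ │ │ │
│ │ └─┤ └─┤ │ ┌─┘ │ │ │
│ │   │   │↓│ │   │ │ │
│ ├─╴ ├─╴ │ │ └───┘ │ │
│ │   │   │↓│       │ │
│ ╵ ╶─┘ ╷ │ └───────┘ │
│       │ │↳ → → → → B│
└───────┴─┴───────────┘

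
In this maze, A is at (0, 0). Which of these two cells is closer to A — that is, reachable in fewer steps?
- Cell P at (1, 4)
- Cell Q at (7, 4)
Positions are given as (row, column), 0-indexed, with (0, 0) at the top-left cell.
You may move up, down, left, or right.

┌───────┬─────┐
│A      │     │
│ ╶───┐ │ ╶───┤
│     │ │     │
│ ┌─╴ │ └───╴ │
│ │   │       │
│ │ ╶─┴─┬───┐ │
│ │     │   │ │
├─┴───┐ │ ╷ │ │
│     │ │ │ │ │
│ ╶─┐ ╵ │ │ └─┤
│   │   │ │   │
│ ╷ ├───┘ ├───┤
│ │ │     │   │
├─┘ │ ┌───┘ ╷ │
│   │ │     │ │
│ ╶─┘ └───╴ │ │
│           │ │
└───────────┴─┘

Shortest path A → P at (1, 4): 11 steps
Shortest path A → Q at (7, 4): 27 steps

P is closer (11 steps vs 27 steps).

Path to P:

┌───────┬─────┐
│A → → ↓│     │
│ ╶───┐ │ ╶───┤
│     │↓│P ← ↰│
│ ┌─╴ │ └───╴ │
│ │   │↳ → → ↑│
│ │ ╶─┴─┬───┐ │
│ │     │   │ │
├─┴───┐ │ ╷ │ │
│     │ │ │ │ │
│ ╶─┐ ╵ │ │ └─┤
│   │   │ │   │
│ ╷ ├───┘ ├───┤
│ │ │     │   │
├─┘ │ ┌───┘ ╷ │
│   │ │     │ │
│ ╶─┘ └───╴ │ │
│           │ │
└───────────┴─┘

Path to Q:

┌───────┬─────┐
│A      │     │
│ ╶───┐ │ ╶───┤
│↳ → ↓│ │     │
│ ┌─╴ │ └───╴ │
│ │↓ ↲│       │
│ │ ╶─┴─┬───┐ │
│ │↳ → ↓│   │ │
├─┴───┐ │ ╷ │ │
│↓ ← ↰│↓│ │ │ │
│ ╶─┐ ╵ │ │ └─┤
│↳ ↓│↑ ↲│ │   │
│ ╷ ├───┘ ├───┤
│ │↓│     │   │
├─┘ │ ┌───┘ ╷ │
│↓ ↲│ │  Q ↰│ │
│ ╶─┘ └───╴ │ │
│↳ → → → → ↑│ │
└───────────┴─┘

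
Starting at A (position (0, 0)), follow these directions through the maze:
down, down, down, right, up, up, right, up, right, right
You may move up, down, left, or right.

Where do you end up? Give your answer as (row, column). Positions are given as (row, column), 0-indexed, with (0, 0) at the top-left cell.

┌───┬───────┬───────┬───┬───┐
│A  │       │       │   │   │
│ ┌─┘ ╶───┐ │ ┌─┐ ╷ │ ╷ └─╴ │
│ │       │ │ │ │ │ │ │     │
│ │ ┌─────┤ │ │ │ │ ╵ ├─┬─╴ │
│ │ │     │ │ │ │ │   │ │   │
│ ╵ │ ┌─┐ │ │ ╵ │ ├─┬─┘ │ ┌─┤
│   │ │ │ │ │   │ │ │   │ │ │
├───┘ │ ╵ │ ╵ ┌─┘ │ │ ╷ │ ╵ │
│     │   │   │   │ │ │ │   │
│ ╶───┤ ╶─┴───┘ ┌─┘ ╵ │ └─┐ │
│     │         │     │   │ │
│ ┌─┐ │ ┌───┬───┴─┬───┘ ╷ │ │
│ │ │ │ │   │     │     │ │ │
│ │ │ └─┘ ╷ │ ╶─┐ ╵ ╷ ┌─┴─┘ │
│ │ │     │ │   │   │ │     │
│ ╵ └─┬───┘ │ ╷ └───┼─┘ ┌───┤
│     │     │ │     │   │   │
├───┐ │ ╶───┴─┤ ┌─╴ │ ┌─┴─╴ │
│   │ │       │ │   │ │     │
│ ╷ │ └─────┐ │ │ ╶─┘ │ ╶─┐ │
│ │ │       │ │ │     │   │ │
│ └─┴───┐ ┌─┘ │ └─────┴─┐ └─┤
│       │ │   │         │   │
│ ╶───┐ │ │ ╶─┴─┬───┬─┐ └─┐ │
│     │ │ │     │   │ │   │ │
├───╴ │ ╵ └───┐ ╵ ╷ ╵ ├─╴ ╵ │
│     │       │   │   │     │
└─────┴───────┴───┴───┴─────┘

Following directions step by step:
Start: (0, 0)
  down: (0, 0) → (1, 0)
  down: (1, 0) → (2, 0)
  down: (2, 0) → (3, 0)
  right: (3, 0) → (3, 1)
  up: (3, 1) → (2, 1)
  up: (2, 1) → (1, 1)
  right: (1, 1) → (1, 2)
  up: (1, 2) → (0, 2)
  right: (0, 2) → (0, 3)
  right: (0, 3) → (0, 4)
Final position: (0, 4)

Path taken:

┌───┬───────┬───────┬───┬───┐
│A  │↱ → B  │       │   │   │
│ ┌─┘ ╶───┐ │ ┌─┐ ╷ │ ╷ └─╴ │
│↓│↱ ↑    │ │ │ │ │ │ │     │
│ │ ┌─────┤ │ │ │ │ ╵ ├─┬─╴ │
│↓│↑│     │ │ │ │ │   │ │   │
│ ╵ │ ┌─┐ │ │ ╵ │ ├─┬─┘ │ ┌─┤
│↳ ↑│ │ │ │ │   │ │ │   │ │ │
├───┘ │ ╵ │ ╵ ┌─┘ │ │ ╷ │ ╵ │
│     │   │   │   │ │ │ │   │
│ ╶───┤ ╶─┴───┘ ┌─┘ ╵ │ └─┐ │
│     │         │     │   │ │
│ ┌─┐ │ ┌───┬───┴─┬───┘ ╷ │ │
│ │ │ │ │   │     │     │ │ │
│ │ │ └─┘ ╷ │ ╶─┐ ╵ ╷ ┌─┴─┘ │
│ │ │     │ │   │   │ │     │
│ ╵ └─┬───┘ │ ╷ └───┼─┘ ┌───┤
│     │     │ │     │   │   │
├───┐ │ ╶───┴─┤ ┌─╴ │ ┌─┴─╴ │
│   │ │       │ │   │ │     │
│ ╷ │ └─────┐ │ │ ╶─┘ │ ╶─┐ │
│ │ │       │ │ │     │   │ │
│ └─┴───┐ ┌─┘ │ └─────┴─┐ └─┤
│       │ │   │         │   │
│ ╶───┐ │ │ ╶─┴─┬───┬─┐ └─┐ │
│     │ │ │     │   │ │   │ │
├───╴ │ ╵ └───┐ ╵ ╷ ╵ ├─╴ ╵ │
│     │       │   │   │     │
└─────┴───────┴───┴───┴─────┘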